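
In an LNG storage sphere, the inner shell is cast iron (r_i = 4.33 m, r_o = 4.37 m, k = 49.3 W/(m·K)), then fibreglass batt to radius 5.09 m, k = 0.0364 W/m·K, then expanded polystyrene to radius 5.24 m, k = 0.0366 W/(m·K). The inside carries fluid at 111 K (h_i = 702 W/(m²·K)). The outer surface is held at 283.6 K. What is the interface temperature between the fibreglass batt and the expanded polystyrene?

Treat each layer as a resistance in series:
  R_conv,in = 1/(4πr²h) = 1/(4π·4.33²·702) = 6.046×10^-6 K/W
  R_cast iron = (1/4.33 − 1/4.37)/(4πk) = 0.002114/(4π·49.3) = 3.412×10^-6 K/W
  R_fibreglass batt = (1/4.37 − 1/5.09)/(4πk) = 0.03237/(4π·0.0364) = 0.07077 K/W
  R_expanded polystyrene = (1/5.09 − 1/5.24)/(4πk) = 0.005624/(4π·0.0366) = 0.01223 K/W
ΣR = 6.046×10^-6 + 3.412×10^-6 + 0.07077 + 0.01223 = 0.08301 K/W
Q = ΔT/ΣR = (111 K − 283.6 K)/0.08301 = -2079 W
From the inner boundary to the fibreglass batt/expanded polystyrene interface, ΣR_partial = 0.07078 K/W.
T_interface = T_in − Q·ΣR_partial = 111 K − (-2079)(0.07078) = 258.2 K

T = 258.2 K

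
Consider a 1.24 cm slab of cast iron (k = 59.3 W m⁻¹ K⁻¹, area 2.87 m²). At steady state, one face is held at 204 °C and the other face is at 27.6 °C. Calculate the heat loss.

Q = 2420 kW

Q = kA·ΔT/L = 59.3 × 2.87 × |204 °C − 27.6 °C| / 0.0124 = 2.42×10^6 W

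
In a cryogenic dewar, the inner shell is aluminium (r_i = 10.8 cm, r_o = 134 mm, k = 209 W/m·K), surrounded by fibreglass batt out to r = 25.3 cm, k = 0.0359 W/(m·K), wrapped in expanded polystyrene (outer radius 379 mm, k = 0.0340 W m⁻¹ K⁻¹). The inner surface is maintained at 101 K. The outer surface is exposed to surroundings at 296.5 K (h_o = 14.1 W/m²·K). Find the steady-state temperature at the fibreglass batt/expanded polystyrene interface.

T = 240.6 K

Treat each layer as a resistance in series:
  R_aluminium = (1/0.108 − 1/0.134)/(4πk) = 1.797/(4π·209) = 6.841×10^-4 K/W
  R_fibreglass batt = (1/0.134 − 1/0.253)/(4πk) = 3.510/(4π·0.0359) = 7.781 K/W
  R_expanded polystyrene = (1/0.253 − 1/0.379)/(4πk) = 1.314/(4π·0.0340) = 3.076 K/W
  R_conv,out = 1/(4πr²h) = 1/(4π·0.379²·14.1) = 0.03929 K/W
ΣR = 6.841×10^-4 + 7.781 + 3.076 + 0.03929 = 10.90 K/W
Q = ΔT/ΣR = (101 K − 296.5 K)/10.90 = -17.94 W
From the inner boundary to the fibreglass batt/expanded polystyrene interface, ΣR_partial = 7.782 K/W.
T_interface = T_in − Q·ΣR_partial = 101 K − (-17.94)(7.782) = 240.6 K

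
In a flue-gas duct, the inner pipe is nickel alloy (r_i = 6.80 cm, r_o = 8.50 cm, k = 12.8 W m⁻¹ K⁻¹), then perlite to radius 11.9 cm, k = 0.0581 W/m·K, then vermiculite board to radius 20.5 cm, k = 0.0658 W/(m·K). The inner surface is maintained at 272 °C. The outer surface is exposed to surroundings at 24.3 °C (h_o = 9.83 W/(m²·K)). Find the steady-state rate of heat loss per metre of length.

Q' = 107 W/m

Series thermal resistances, inner to outer:
  R'_nickel alloy = ln(0.0850/0.0680)/(2πk) = 0.2231/(2π·12.8) = 0.002775 m·K/W
  R'_perlite = ln(0.119/0.0850)/(2πk) = 0.3365/(2π·0.0581) = 0.9217 m·K/W
  R'_vermiculite board = ln(0.205/0.119)/(2πk) = 0.5439/(2π·0.0658) = 1.316 m·K/W
  R'_conv,out = 1/(2πr h) = 1/(2π·0.205·9.83) = 0.07898 m·K/W
ΣR = 0.002775 + 0.9217 + 1.316 + 0.07898 = 2.319 m·K/W
Q' = ΔT/ΣR = (272 °C − 24.3 °C)/2.319 = 107 W/m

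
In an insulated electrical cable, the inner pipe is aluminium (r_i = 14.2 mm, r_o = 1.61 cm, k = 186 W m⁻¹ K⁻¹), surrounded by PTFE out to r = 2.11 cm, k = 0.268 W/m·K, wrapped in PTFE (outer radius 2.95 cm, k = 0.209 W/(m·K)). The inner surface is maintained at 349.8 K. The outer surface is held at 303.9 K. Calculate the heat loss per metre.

Resistance network (inner→outer):
  R'_aluminium = ln(0.0161/0.0142)/(2πk) = 0.1256/(2π·186) = 1.075×10^-4 m·K/W
  R'_PTFE = ln(0.0211/0.0161)/(2πk) = 0.2705/(2π·0.268) = 0.1606 m·K/W
  R'_PTFE = ln(0.0295/0.0211)/(2πk) = 0.3351/(2π·0.209) = 0.2552 m·K/W
ΣR = 1.075×10^-4 + 0.1606 + 0.2552 = 0.4159 m·K/W
Q' = ΔT/ΣR = (349.8 K − 303.9 K)/0.4159 = 110 W/m

Q' = 110 W/m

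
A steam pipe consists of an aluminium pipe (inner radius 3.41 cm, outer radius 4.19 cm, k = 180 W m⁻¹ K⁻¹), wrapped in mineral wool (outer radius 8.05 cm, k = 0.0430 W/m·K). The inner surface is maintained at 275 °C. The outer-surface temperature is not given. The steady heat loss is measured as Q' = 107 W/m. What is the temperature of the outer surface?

T_out = 16.4 °C

Series resistances:
  R'_aluminium = ln(0.0419/0.0341)/(2πk) = 0.2060/(2π·180) = 1.821×10^-4 m·K/W
  R'_mineral wool = ln(0.0805/0.0419)/(2πk) = 0.6530/(2π·0.0430) = 2.417 m·K/W
ΣR = 2.417 m·K/W
ΔT = Q'·ΣR = 107 × 2.417 = 258.6 K
Heat flows outward, so T_out = T_in − ΔT = 275 − 258.6 = 16.4 °C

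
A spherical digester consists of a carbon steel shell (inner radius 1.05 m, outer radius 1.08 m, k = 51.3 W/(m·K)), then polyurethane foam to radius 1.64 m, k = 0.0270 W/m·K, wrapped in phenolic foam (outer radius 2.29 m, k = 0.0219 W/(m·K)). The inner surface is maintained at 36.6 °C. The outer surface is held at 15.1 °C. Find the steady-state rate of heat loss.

Series thermal resistances, inner to outer:
  R_carbon steel = (1/1.05 − 1/1.08)/(4πk) = 0.02646/(4π·51.3) = 4.104×10^-5 K/W
  R_polyurethane foam = (1/1.08 − 1/1.64)/(4πk) = 0.3162/(4π·0.0270) = 0.9319 K/W
  R_phenolic foam = (1/1.64 − 1/2.29)/(4πk) = 0.1731/(4π·0.0219) = 0.6289 K/W
ΣR = 4.104×10^-5 + 0.9319 + 0.6289 = 1.561 K/W
Q = ΔT/ΣR = (36.6 °C − 15.1 °C)/1.561 = 13.8 W

Q = 13.8 W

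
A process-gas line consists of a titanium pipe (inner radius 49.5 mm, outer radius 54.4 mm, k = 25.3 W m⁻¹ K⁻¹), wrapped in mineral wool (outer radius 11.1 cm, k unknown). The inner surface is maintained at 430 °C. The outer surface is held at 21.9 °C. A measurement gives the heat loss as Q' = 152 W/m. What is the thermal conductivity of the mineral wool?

k = 0.0423 W/m·K

ΣR = ΔT/Q' = |430 − 21.9|/152 = 2.685 m·K/W
Known resistances:
  R'_titanium = ln(0.0544/0.0495)/(2πk) = 0.09439/(2π·25.3) = 5.938×10^-4 m·K/W
R_mineral wool = ΣR − ΣR_known = 2.685 − 5.938×10^-4 = 2.684 m·K/W
ln(r₂/r₁)/(2πk) = 2.684 ⇒ k = 0.7132/(2π·2.684) = 0.0423 W/m·K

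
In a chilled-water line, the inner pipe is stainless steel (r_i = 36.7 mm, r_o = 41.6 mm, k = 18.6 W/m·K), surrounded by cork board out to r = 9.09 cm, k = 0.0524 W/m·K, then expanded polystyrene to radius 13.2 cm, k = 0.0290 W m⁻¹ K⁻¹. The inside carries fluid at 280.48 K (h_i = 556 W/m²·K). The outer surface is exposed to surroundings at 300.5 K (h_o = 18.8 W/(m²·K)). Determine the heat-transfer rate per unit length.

Resistance network (inner→outer):
  R'_conv,in = 1/(2πr h) = 1/(2π·0.0367·556) = 0.007800 m·K/W
  R'_stainless steel = ln(0.0416/0.0367)/(2πk) = 0.1253/(2π·18.6) = 0.001072 m·K/W
  R'_cork board = ln(0.0909/0.0416)/(2πk) = 0.7817/(2π·0.0524) = 2.374 m·K/W
  R'_expanded polystyrene = ln(0.132/0.0909)/(2πk) = 0.3730/(2π·0.0290) = 2.047 m·K/W
  R'_conv,out = 1/(2πr h) = 1/(2π·0.132·18.8) = 0.06413 m·K/W
ΣR = 0.007800 + 0.001072 + 2.374 + 2.047 + 0.06413 = 4.494 m·K/W
Q' = ΔT/ΣR = (280.48 K − 300.5 K)/4.494 = -4.45 W/m
(Negative Q' ⇒ heat flows inward; heat gain = 4.45 W/m.)

Q' = 4.45 W/m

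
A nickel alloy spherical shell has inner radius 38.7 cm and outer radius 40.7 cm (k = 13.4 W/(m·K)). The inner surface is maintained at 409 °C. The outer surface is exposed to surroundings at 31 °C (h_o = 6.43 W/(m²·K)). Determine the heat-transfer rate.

Treat each layer as a resistance in series:
  R_nickel alloy = (1/0.387 − 1/0.407)/(4πk) = 0.1270/(4π·13.4) = 7.541×10^-4 K/W
  R_conv,out = 1/(4πr²h) = 1/(4π·0.407²·6.43) = 0.07471 K/W
ΣR = 7.541×10^-4 + 0.07471 = 0.07546 K/W
Q = ΔT/ΣR = (409 °C − 31 °C)/0.07546 = 5010 W

Q = 5.01 kW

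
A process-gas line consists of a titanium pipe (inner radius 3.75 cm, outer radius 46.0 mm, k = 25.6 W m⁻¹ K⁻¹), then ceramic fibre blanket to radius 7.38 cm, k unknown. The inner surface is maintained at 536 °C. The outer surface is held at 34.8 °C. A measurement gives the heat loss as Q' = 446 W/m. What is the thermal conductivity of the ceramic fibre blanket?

k = 0.0670 W/m·K

ΣR = ΔT/Q' = |536 − 34.8|/446 = 1.124 m·K/W
Known resistances:
  R'_titanium = ln(0.0460/0.0375)/(2πk) = 0.2043/(2π·25.6) = 0.001270 m·K/W
R_ceramic fibre blanket = ΣR − ΣR_known = 1.124 − 0.001270 = 1.123 m·K/W
ln(r₂/r₁)/(2πk) = 1.123 ⇒ k = 0.4727/(2π·1.123) = 0.0670 W/m·K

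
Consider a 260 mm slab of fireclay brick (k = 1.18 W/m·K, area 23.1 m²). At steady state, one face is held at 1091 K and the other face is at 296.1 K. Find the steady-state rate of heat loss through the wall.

Q = kA·ΔT/L = 1.18 × 23.1 × |1091 K − 296.1 K| / 0.260 = 83300 W

Q = 83300 W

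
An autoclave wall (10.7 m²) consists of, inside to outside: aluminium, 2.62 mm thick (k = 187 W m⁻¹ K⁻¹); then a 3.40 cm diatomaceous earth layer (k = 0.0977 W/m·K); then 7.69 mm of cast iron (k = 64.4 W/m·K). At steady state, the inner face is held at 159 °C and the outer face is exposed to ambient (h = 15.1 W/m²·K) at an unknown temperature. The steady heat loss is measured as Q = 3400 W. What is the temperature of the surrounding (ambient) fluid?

Series resistances:
  R_aluminium = L/(kA) = 0.00262/(187·10.7) = 1.309×10^-6 K/W
  R_diatomaceous earth = L/(kA) = 0.0340/(0.0977·10.7) = 0.03252 K/W
  R_cast iron = L/(kA) = 0.00769/(64.4·10.7) = 1.116×10^-5 K/W
  R_conv,out = 1/(hA) = 1/(15.1·10.7) = 0.006189 K/W
ΣR = 0.03873 K/W
ΔT = Q·ΣR = 3400 × 0.03873 = 131.7 K
Heat flows outward, so T_out = T_in − ΔT = 159 − 131.7 = 27.3 °C

T_out = 27.3 °C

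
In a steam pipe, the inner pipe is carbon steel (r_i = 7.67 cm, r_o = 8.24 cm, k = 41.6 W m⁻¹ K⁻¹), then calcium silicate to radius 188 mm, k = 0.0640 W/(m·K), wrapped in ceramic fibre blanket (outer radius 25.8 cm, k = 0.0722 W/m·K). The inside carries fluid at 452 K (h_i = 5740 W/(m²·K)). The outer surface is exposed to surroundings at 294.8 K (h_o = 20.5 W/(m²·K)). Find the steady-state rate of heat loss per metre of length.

Resistance network (inner→outer):
  R'_conv,in = 1/(2πr h) = 1/(2π·0.0767·5740) = 3.615×10^-4 m·K/W
  R'_carbon steel = ln(0.0824/0.0767)/(2πk) = 0.07168/(2π·41.6) = 2.743×10^-4 m·K/W
  R'_calcium silicate = ln(0.188/0.0824)/(2πk) = 0.8249/(2π·0.0640) = 2.051 m·K/W
  R'_ceramic fibre blanket = ln(0.258/0.188)/(2πk) = 0.3165/(2π·0.0722) = 0.6977 m·K/W
  R'_conv,out = 1/(2πr h) = 1/(2π·0.258·20.5) = 0.03009 m·K/W
ΣR = 3.615×10^-4 + 2.743×10^-4 + 2.051 + 0.6977 + 0.03009 = 2.779 m·K/W
Q' = ΔT/ΣR = (452 K − 294.8 K)/2.779 = 56.6 W/m

Q' = 56.6 W/m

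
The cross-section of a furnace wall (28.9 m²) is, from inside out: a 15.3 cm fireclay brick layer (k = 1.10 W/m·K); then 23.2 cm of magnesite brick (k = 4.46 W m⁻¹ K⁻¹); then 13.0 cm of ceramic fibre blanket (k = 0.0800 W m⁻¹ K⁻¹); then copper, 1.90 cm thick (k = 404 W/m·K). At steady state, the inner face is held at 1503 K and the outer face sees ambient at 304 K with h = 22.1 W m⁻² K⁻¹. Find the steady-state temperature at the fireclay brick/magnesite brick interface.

T = 1413 K

Treat each layer as a resistance in series:
  R_fireclay brick = L/(kA) = 0.153/(1.10·28.9) = 0.004813 K/W
  R_magnesite brick = L/(kA) = 0.232/(4.46·28.9) = 0.001800 K/W
  R_ceramic fibre blanket = L/(kA) = 0.130/(0.0800·28.9) = 0.05623 K/W
  R_copper = L/(kA) = 0.0190/(404·28.9) = 1.627×10^-6 K/W
  R_conv,out = 1/(hA) = 1/(22.1·28.9) = 0.001566 K/W
ΣR = 0.004813 + 0.001800 + 0.05623 + 1.627×10^-6 + 0.001566 = 0.06441 K/W
Q = ΔT/ΣR = (1503 K − 304 K)/0.06441 = 18620 W
From the inner boundary to the fireclay brick/magnesite brick interface, ΣR_partial = 0.004813 K/W.
T_interface = T_in − Q·ΣR_partial = 1503 K − (18620)(0.004813) = 1413 K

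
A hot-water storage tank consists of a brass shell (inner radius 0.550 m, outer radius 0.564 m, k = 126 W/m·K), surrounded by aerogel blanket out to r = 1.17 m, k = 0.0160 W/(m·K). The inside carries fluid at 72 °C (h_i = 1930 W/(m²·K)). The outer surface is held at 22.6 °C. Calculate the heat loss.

Series thermal resistances, inner to outer:
  R_conv,in = 1/(4πr²h) = 1/(4π·0.550²·1930) = 1.363×10^-4 K/W
  R_brass = (1/0.550 − 1/0.564)/(4πk) = 0.04513/(4π·126) = 2.850×10^-5 K/W
  R_aerogel blanket = (1/0.564 − 1/1.17)/(4πk) = 0.9183/(4π·0.0160) = 4.567 K/W
ΣR = 1.363×10^-4 + 2.850×10^-5 + 4.567 = 4.567 K/W
Q = ΔT/ΣR = (72 °C − 22.6 °C)/4.567 = 10.8 W

Q = 10.8 W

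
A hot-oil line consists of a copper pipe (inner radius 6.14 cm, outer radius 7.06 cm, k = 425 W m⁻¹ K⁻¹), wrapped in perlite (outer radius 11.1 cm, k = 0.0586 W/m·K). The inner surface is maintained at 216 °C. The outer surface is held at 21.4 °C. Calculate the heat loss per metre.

Q' = 158 W/m

Resistance network (inner→outer):
  R'_copper = ln(0.0706/0.0614)/(2πk) = 0.1396/(2π·425) = 5.229×10^-5 m·K/W
  R'_perlite = ln(0.111/0.0706)/(2πk) = 0.4525/(2π·0.0586) = 1.229 m·K/W
ΣR = 5.229×10^-5 + 1.229 = 1.229 m·K/W
Q' = ΔT/ΣR = (216 °C − 21.4 °C)/1.229 = 158 W/m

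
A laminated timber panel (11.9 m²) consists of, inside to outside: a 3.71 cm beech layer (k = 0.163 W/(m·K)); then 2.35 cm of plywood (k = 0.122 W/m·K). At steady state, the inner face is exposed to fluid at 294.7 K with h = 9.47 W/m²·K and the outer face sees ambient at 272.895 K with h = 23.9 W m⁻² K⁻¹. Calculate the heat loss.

Series thermal resistances, inner to outer:
  R_conv,in = 1/(hA) = 1/(9.47·11.9) = 0.008874 K/W
  R_beech = L/(kA) = 0.0371/(0.163·11.9) = 0.01913 K/W
  R_plywood = L/(kA) = 0.0235/(0.122·11.9) = 0.01619 K/W
  R_conv,out = 1/(hA) = 1/(23.9·11.9) = 0.003516 K/W
ΣR = 0.008874 + 0.01913 + 0.01619 + 0.003516 = 0.04771 K/W
Q = ΔT/ΣR = (294.7 K − 272.895 K)/0.04771 = 457 W

Q = 457 W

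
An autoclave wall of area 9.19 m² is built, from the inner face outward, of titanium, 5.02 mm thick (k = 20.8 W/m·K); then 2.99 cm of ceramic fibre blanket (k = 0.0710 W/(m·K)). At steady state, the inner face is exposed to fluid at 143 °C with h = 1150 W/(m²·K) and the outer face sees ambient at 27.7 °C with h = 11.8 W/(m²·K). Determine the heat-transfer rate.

Q = 2090 W

Series thermal resistances, inner to outer:
  R_conv,in = 1/(hA) = 1/(1150·9.19) = 9.462×10^-5 K/W
  R_titanium = L/(kA) = 0.00502/(20.8·9.19) = 2.626×10^-5 K/W
  R_ceramic fibre blanket = L/(kA) = 0.0299/(0.0710·9.19) = 0.04582 K/W
  R_conv,out = 1/(hA) = 1/(11.8·9.19) = 0.009222 K/W
ΣR = 9.462×10^-5 + 2.626×10^-5 + 0.04582 + 0.009222 = 0.05516 K/W
Q = ΔT/ΣR = (143 °C − 27.7 °C)/0.05516 = 2090 W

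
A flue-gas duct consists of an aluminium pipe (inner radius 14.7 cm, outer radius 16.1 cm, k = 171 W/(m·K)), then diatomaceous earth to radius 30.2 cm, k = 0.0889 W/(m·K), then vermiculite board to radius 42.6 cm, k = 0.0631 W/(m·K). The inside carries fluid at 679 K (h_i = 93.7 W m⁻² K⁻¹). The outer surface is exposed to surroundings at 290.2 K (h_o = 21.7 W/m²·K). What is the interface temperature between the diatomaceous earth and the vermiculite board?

Treat each layer as a resistance in series:
  R'_conv,in = 1/(2πr h) = 1/(2π·0.147·93.7) = 0.01155 m·K/W
  R'_aluminium = ln(0.161/0.147)/(2πk) = 0.09097/(2π·171) = 8.467×10^-5 m·K/W
  R'_diatomaceous earth = ln(0.302/0.161)/(2πk) = 0.6290/(2π·0.0889) = 1.126 m·K/W
  R'_vermiculite board = ln(0.426/0.302)/(2πk) = 0.3440/(2π·0.0631) = 0.8677 m·K/W
  R'_conv,out = 1/(2πr h) = 1/(2π·0.426·21.7) = 0.01722 m·K/W
ΣR = 0.01155 + 8.467×10^-5 + 1.126 + 0.8677 + 0.01722 = 2.023 m·K/W
Q' = ΔT/ΣR = (679 K − 290.2 K)/2.023 = 192.2 W/m
From the inner boundary to the diatomaceous earth/vermiculite board interface, ΣR_partial = 1.138 m·K/W.
T_interface = T_in − Q'·ΣR_partial = 679 K − (192.2)(1.138) = 460 K

T = 460 K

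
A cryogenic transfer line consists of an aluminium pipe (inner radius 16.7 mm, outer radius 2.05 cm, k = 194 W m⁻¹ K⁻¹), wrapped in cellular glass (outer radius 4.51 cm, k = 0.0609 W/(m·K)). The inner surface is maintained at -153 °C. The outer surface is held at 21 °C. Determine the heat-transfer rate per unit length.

Treat each layer as a resistance in series:
  R'_aluminium = ln(0.0205/0.0167)/(2πk) = 0.2050/(2π·194) = 1.682×10^-4 m·K/W
  R'_cellular glass = ln(0.0451/0.0205)/(2πk) = 0.7885/(2π·0.0609) = 2.061 m·K/W
ΣR = 1.682×10^-4 + 2.061 = 2.061 m·K/W
Q' = ΔT/ΣR = (-153 °C − 21 °C)/2.061 = -84.4 W/m
(Negative Q' ⇒ heat flows inward; heat gain = 84.4 W/m.)

Q' = 84.4 W/m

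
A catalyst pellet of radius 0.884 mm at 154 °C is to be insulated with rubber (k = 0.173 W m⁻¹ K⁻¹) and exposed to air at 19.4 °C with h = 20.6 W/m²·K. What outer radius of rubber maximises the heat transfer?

r_cr = 1.68 cm

For a sphere, r_cr = 2k_ins/h = 2·0.173/20.6 = 0.0168 m = 1.68 cm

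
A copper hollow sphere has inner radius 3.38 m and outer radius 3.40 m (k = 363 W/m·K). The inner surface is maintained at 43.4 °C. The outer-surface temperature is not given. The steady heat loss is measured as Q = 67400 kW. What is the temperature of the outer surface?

Sum the resistances:
  R_copper = (1/3.38 − 1/3.40)/(4πk) = 0.001740/(4π·363) = 3.815×10^-7 K/W
ΣR = 3.815×10^-7 K/W
ΔT = Q·ΣR = 6.74×10^7 × 3.815×10^-7 = 25.71 K
Heat flows outward, so T_out = T_in − ΔT = 43.4 − 25.71 = 17.7 °C

T_out = 17.7 °C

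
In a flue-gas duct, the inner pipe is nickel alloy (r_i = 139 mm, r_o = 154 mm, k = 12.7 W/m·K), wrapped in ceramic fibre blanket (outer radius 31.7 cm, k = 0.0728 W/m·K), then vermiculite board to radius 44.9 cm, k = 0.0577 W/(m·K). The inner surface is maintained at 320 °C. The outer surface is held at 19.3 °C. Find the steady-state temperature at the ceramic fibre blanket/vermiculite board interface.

T = 133 °C

Treat each layer as a resistance in series:
  R'_nickel alloy = ln(0.154/0.139)/(2πk) = 0.1025/(2π·12.7) = 0.001284 m·K/W
  R'_ceramic fibre blanket = ln(0.317/0.154)/(2πk) = 0.7219/(2π·0.0728) = 1.578 m·K/W
  R'_vermiculite board = ln(0.449/0.317)/(2πk) = 0.3481/(2π·0.0577) = 0.9602 m·K/W
ΣR = 0.001284 + 1.578 + 0.9602 = 2.539 m·K/W
Q' = ΔT/ΣR = (320 °C − 19.3 °C)/2.539 = 118.4 W/m
From the inner boundary to the ceramic fibre blanket/vermiculite board interface, ΣR_partial = 1.579 m·K/W.
T_interface = T_in − Q'·ΣR_partial = 320 °C − (118.4)(1.579) = 133 °C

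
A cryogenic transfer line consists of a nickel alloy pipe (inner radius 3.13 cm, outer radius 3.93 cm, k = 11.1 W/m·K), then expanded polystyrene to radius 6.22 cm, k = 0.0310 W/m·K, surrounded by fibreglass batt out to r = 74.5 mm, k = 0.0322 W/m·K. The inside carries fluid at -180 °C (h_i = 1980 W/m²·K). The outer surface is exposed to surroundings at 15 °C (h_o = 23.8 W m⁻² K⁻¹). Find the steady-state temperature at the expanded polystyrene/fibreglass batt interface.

Treat each layer as a resistance in series:
  R'_conv,in = 1/(2πr h) = 1/(2π·0.0313·1980) = 0.002568 m·K/W
  R'_nickel alloy = ln(0.0393/0.0313)/(2πk) = 0.2276/(2π·11.1) = 0.003263 m·K/W
  R'_expanded polystyrene = ln(0.0622/0.0393)/(2πk) = 0.4591/(2π·0.0310) = 2.357 m·K/W
  R'_fibreglass batt = ln(0.0745/0.0622)/(2πk) = 0.1804/(2π·0.0322) = 0.8919 m·K/W
  R'_conv,out = 1/(2πr h) = 1/(2π·0.0745·23.8) = 0.08976 m·K/W
ΣR = 0.002568 + 0.003263 + 2.357 + 0.8919 + 0.08976 = 3.344 m·K/W
Q' = ΔT/ΣR = (-180 °C − 15 °C)/3.344 = -58.31 W/m
From the inner boundary to the expanded polystyrene/fibreglass batt interface, ΣR_partial = 2.363 m·K/W.
T_interface = T_in − Q'·ΣR_partial = -180 °C − (-58.31)(2.363) = -42.2 °C

T = -42.2 °C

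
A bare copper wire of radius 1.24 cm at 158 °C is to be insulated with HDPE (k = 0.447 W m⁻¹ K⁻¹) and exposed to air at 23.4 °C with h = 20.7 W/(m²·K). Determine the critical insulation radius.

For a cylinder, r_cr = k_ins/h = 0.447/20.7 = 0.0216 m = 2.16 cm

r_cr = 2.16 cm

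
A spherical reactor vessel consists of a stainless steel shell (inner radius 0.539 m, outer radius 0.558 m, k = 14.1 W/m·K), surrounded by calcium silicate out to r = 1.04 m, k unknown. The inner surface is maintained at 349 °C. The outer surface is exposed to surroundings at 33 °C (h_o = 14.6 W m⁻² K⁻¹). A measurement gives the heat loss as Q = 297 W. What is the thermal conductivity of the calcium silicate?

k = 0.0624 W/m·K

ΣR = ΔT/Q = |349 − 33|/297 = 1.064 K/W
Known resistances:
  R_stainless steel = (1/0.539 − 1/0.558)/(4πk) = 0.06317/(4π·14.1) = 3.565×10^-4 K/W
  R_conv,out = 1/(4πr²h) = 1/(4π·1.04²·14.6) = 0.005039 K/W
R_calcium silicate = ΣR − ΣR_known = 1.064 − 0.005396 = 1.059 K/W
(1/r₁−1/r₂)/(4πk) = 1.059 ⇒ k = 0.8306/(4π·1.059) = 0.0624 W/m·K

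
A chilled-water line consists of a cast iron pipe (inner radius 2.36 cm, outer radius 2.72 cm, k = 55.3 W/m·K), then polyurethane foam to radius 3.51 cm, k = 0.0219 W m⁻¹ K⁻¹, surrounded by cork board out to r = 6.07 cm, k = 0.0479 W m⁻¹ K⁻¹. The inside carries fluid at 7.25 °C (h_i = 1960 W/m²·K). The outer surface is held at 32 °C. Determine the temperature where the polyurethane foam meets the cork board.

Resistance network (inner→outer):
  R'_conv,in = 1/(2πr h) = 1/(2π·0.0236·1960) = 0.003441 m·K/W
  R'_cast iron = ln(0.0272/0.0236)/(2πk) = 0.1420/(2π·55.3) = 4.086×10^-4 m·K/W
  R'_polyurethane foam = ln(0.0351/0.0272)/(2πk) = 0.2550/(2π·0.0219) = 1.853 m·K/W
  R'_cork board = ln(0.0607/0.0351)/(2πk) = 0.5477/(2π·0.0479) = 1.820 m·K/W
ΣR = 0.003441 + 4.086×10^-4 + 1.853 + 1.820 = 3.677 m·K/W
Q' = ΔT/ΣR = (7.25 °C − 32 °C)/3.677 = -6.731 W/m
From the inner boundary to the polyurethane foam/cork board interface, ΣR_partial = 1.857 m·K/W.
T_interface = T_in − Q'·ΣR_partial = 7.25 °C − (-6.731)(1.857) = 19.7 °C

T = 19.7 °C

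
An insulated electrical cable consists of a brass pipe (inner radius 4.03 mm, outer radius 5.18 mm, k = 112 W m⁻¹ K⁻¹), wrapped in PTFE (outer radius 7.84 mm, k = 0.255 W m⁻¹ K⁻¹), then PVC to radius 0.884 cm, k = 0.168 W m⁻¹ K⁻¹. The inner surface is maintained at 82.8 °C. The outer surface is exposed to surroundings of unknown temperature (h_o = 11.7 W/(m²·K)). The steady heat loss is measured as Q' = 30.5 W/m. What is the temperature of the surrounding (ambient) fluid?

T_out = 24.5 °C

Series resistances:
  R'_brass = ln(0.00518/0.00403)/(2πk) = 0.2510/(2π·112) = 3.567×10^-4 m·K/W
  R'_PTFE = ln(0.00784/0.00518)/(2πk) = 0.4144/(2π·0.255) = 0.2587 m·K/W
  R'_PVC = ln(0.00884/0.00784)/(2πk) = 0.1200/(2π·0.168) = 0.1137 m·K/W
  R'_conv,out = 1/(2πr h) = 1/(2π·0.00884·11.7) = 1.539 m·K/W
ΣR = 1.912 m·K/W
ΔT = Q'·ΣR = 30.5 × 1.912 = 58.32 K
Heat flows outward, so T_out = T_in − ΔT = 82.8 − 58.32 = 24.5 °C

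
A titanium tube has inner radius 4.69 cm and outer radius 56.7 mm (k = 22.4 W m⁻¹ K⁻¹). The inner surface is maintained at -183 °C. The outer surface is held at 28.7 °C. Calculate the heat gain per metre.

Q' = 2πk·ΔT/ln(r₂/r₁) = 2π × 22.4 × 211.7 / ln(0.0567/0.0469) = 1.57×10^5 W/m

Q' = 157 kW/m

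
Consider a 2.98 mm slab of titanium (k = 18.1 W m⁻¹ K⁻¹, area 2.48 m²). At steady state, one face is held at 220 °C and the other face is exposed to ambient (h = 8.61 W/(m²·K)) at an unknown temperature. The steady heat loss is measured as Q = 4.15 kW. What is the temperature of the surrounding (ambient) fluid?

Series resistances:
  R_titanium = L/(kA) = 0.00298/(18.1·2.48) = 6.639×10^-5 K/W
  R_conv,out = 1/(hA) = 1/(8.61·2.48) = 0.04683 K/W
ΣR = 0.04690 K/W
ΔT = Q·ΣR = 4150 × 0.04690 = 194.6 K
Heat flows outward, so T_out = T_in − ΔT = 220 − 194.6 = 25.4 °C

T_out = 25.4 °C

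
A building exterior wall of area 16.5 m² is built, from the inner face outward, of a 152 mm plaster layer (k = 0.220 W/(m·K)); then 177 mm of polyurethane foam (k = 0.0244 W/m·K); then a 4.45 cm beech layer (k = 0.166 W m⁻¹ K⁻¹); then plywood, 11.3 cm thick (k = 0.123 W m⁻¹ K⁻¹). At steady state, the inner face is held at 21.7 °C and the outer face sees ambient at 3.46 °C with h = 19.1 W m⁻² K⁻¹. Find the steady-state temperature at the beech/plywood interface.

T = 5.39 °C

Series thermal resistances, inner to outer:
  R_plaster = L/(kA) = 0.152/(0.220·16.5) = 0.04187 K/W
  R_polyurethane foam = L/(kA) = 0.177/(0.0244·16.5) = 0.4396 K/W
  R_beech = L/(kA) = 0.0445/(0.166·16.5) = 0.01625 K/W
  R_plywood = L/(kA) = 0.113/(0.123·16.5) = 0.05568 K/W
  R_conv,out = 1/(hA) = 1/(19.1·16.5) = 0.003173 K/W
ΣR = 0.04187 + 0.4396 + 0.01625 + 0.05568 + 0.003173 = 0.5566 K/W
Q = ΔT/ΣR = (21.7 °C − 3.46 °C)/0.5566 = 32.77 W
From the inner boundary to the beech/plywood interface, ΣR_partial = 0.4977 K/W.
T_interface = T_in − Q·ΣR_partial = 21.7 °C − (32.77)(0.4977) = 5.39 °C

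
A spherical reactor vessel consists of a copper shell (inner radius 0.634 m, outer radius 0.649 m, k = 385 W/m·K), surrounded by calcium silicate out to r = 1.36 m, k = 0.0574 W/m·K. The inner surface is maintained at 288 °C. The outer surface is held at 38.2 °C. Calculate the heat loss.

Q = 224 W

Treat each layer as a resistance in series:
  R_copper = (1/0.634 − 1/0.649)/(4πk) = 0.03646/(4π·385) = 7.535×10^-6 K/W
  R_calcium silicate = (1/0.649 − 1/1.36)/(4πk) = 0.8055/(4π·0.0574) = 1.117 K/W
ΣR = 7.535×10^-6 + 1.117 = 1.117 K/W
Q = ΔT/ΣR = (288 °C − 38.2 °C)/1.117 = 224 W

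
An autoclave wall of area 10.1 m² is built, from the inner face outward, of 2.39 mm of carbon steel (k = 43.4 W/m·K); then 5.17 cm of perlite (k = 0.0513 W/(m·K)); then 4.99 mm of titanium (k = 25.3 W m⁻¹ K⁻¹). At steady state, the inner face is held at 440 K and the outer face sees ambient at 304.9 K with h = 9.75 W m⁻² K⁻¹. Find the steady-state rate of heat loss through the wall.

Q = 1230 W

Series thermal resistances, inner to outer:
  R_carbon steel = L/(kA) = 0.00239/(43.4·10.1) = 5.452×10^-6 K/W
  R_perlite = L/(kA) = 0.0517/(0.0513·10.1) = 0.09978 K/W
  R_titanium = L/(kA) = 0.00499/(25.3·10.1) = 1.953×10^-5 K/W
  R_conv,out = 1/(hA) = 1/(9.75·10.1) = 0.01015 K/W
ΣR = 5.452×10^-6 + 0.09978 + 1.953×10^-5 + 0.01015 = 0.1100 K/W
Q = ΔT/ΣR = (440 K − 304.9 K)/0.1100 = 1230 W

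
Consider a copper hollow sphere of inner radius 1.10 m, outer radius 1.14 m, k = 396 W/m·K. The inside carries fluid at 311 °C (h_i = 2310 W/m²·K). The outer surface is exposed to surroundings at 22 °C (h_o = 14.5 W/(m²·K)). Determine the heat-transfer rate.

Resistance network (inner→outer):
  R_conv,in = 1/(4πr²h) = 1/(4π·1.10²·2310) = 2.847×10^-5 K/W
  R_copper = (1/1.10 − 1/1.14)/(4πk) = 0.03190/(4π·396) = 6.410×10^-6 K/W
  R_conv,out = 1/(4πr²h) = 1/(4π·1.14²·14.5) = 0.004223 K/W
ΣR = 2.847×10^-5 + 6.410×10^-6 + 0.004223 = 0.004258 K/W
Q = ΔT/ΣR = (311 °C − 22 °C)/0.004258 = 67900 W

Q = 67.9 kW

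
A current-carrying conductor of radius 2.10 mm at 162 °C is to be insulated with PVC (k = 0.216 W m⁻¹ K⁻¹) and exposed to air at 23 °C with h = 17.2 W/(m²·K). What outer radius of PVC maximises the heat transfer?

r_cr = 1.26 cm

For a cylinder, r_cr = k_ins/h = 0.216/17.2 = 0.0126 m = 1.26 cm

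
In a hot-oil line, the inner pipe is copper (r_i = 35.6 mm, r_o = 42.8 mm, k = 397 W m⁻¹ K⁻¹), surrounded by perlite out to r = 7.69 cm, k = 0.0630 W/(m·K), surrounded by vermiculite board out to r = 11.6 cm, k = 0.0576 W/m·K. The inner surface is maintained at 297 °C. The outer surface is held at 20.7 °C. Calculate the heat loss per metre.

Treat each layer as a resistance in series:
  R'_copper = ln(0.0428/0.0356)/(2πk) = 0.1842/(2π·397) = 7.384×10^-5 m·K/W
  R'_perlite = ln(0.0769/0.0428)/(2πk) = 0.5860/(2π·0.0630) = 1.480 m·K/W
  R'_vermiculite board = ln(0.116/0.0769)/(2πk) = 0.4111/(2π·0.0576) = 1.136 m·K/W
ΣR = 7.384×10^-5 + 1.480 + 1.136 = 2.616 m·K/W
Q' = ΔT/ΣR = (297 °C − 20.7 °C)/2.616 = 106 W/m

Q' = 106 W/m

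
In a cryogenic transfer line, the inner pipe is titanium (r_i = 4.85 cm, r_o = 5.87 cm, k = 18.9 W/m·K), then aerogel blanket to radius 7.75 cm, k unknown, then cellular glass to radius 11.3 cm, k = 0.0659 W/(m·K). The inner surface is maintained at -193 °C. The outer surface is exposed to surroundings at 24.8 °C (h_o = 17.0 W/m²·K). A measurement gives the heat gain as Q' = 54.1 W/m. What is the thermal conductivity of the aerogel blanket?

ΣR = ΔT/Q' = |-193 − 24.8|/54.1 = 4.026 m·K/W
Known resistances:
  R'_titanium = ln(0.0587/0.0485)/(2πk) = 0.1909/(2π·18.9) = 0.001607 m·K/W
  R'_cellular glass = ln(0.113/0.0775)/(2πk) = 0.3771/(2π·0.0659) = 0.9108 m·K/W
  R'_conv,out = 1/(2πr h) = 1/(2π·0.113·17.0) = 0.08285 m·K/W
R_aerogel blanket = ΣR − ΣR_known = 4.026 − 0.9953 = 3.031 m·K/W
ln(r₂/r₁)/(2πk) = 3.031 ⇒ k = 0.2778/(2π·3.031) = 0.0146 W/m·K

k = 0.0146 W/m·K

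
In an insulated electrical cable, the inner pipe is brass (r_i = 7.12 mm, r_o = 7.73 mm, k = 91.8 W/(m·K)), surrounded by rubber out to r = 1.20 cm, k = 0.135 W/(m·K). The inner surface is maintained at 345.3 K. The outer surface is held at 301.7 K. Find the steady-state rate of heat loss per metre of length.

Q' = 84.1 W/m

Resistance network (inner→outer):
  R'_brass = ln(0.00773/0.00712)/(2πk) = 0.08220/(2π·91.8) = 1.425×10^-4 m·K/W
  R'_rubber = ln(0.0120/0.00773)/(2πk) = 0.4398/(2π·0.135) = 0.5185 m·K/W
ΣR = 1.425×10^-4 + 0.5185 = 0.5186 m·K/W
Q' = ΔT/ΣR = (345.3 K − 301.7 K)/0.5186 = 84.1 W/m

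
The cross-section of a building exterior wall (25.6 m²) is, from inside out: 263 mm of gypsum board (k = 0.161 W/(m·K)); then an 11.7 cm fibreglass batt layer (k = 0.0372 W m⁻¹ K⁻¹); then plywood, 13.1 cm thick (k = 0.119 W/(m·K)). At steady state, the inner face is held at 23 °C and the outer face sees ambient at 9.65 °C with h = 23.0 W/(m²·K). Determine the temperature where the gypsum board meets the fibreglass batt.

Treat each layer as a resistance in series:
  R_gypsum board = L/(kA) = 0.263/(0.161·25.6) = 0.06381 K/W
  R_fibreglass batt = L/(kA) = 0.117/(0.0372·25.6) = 0.1229 K/W
  R_plywood = L/(kA) = 0.131/(0.119·25.6) = 0.04300 K/W
  R_conv,out = 1/(hA) = 1/(23.0·25.6) = 0.001698 K/W
ΣR = 0.06381 + 0.1229 + 0.04300 + 0.001698 = 0.2314 K/W
Q = ΔT/ΣR = (23 °C − 9.65 °C)/0.2314 = 57.69 W
From the inner boundary to the gypsum board/fibreglass batt interface, ΣR_partial = 0.06381 K/W.
T_interface = T_in − Q·ΣR_partial = 23 °C − (57.69)(0.06381) = 19.3 °C

T = 19.3 °C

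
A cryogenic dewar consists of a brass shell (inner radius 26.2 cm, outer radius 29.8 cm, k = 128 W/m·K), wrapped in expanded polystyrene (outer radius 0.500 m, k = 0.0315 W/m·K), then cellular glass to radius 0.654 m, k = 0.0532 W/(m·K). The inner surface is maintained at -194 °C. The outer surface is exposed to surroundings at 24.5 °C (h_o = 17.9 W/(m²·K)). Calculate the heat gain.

Q = 52.8 W

Resistance network (inner→outer):
  R_brass = (1/0.262 − 1/0.298)/(4πk) = 0.4611/(4π·128) = 2.867×10^-4 K/W
  R_expanded polystyrene = (1/0.298 − 1/0.500)/(4πk) = 1.356/(4π·0.0315) = 3.425 K/W
  R_cellular glass = (1/0.500 − 1/0.654)/(4πk) = 0.4709/(4π·0.0532) = 0.7045 K/W
  R_conv,out = 1/(4πr²h) = 1/(4π·0.654²·17.9) = 0.01039 K/W
ΣR = 2.867×10^-4 + 3.425 + 0.7045 + 0.01039 = 4.140 K/W
Q = ΔT/ΣR = (-194 °C − 24.5 °C)/4.140 = -52.8 W
(Negative Q ⇒ heat flows inward; heat gain = 52.8 W.)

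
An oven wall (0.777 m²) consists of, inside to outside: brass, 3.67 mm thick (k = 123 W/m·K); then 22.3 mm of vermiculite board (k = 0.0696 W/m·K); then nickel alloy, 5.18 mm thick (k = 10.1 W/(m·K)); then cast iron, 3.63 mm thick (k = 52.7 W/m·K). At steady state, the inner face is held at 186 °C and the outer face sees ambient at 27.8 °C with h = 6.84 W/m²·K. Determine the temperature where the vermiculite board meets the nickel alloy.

Series thermal resistances, inner to outer:
  R_brass = L/(kA) = 0.00367/(123·0.777) = 3.840×10^-5 K/W
  R_vermiculite board = L/(kA) = 0.0223/(0.0696·0.777) = 0.4124 K/W
  R_nickel alloy = L/(kA) = 0.00518/(10.1·0.777) = 6.601×10^-4 K/W
  R_cast iron = L/(kA) = 0.00363/(52.7·0.777) = 8.865×10^-5 K/W
  R_conv,out = 1/(hA) = 1/(6.84·0.777) = 0.1882 K/W
ΣR = 3.840×10^-5 + 0.4124 + 6.601×10^-4 + 8.865×10^-5 + 0.1882 = 0.6014 K/W
Q = ΔT/ΣR = (186 °C − 27.8 °C)/0.6014 = 263.1 W
From the inner boundary to the vermiculite board/nickel alloy interface, ΣR_partial = 0.4124 K/W.
T_interface = T_in − Q·ΣR_partial = 186 °C − (263.1)(0.4124) = 77.5 °C

T = 77.5 °C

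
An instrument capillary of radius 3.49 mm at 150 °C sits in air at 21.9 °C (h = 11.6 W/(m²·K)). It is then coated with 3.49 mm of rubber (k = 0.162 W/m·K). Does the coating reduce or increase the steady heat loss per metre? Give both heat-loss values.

increases: 32.6 → 48.4 W/m

Critical radius for a cylinder: r_cr = k/h = 0.0140 m = 1.40 cm.
Outer radius after coating: r₂ = 0.00349 + 0.00349 = 0.00698 m.
Since r₁ < r_cr and r₂ ≤ r_cr, the coating moves toward the maximum at r_cr — heat loss rises.
Bare: R = 1/(2πr₁h) = 3.931 m·K/W; Q = 128.1/3.931 = 32.6 W/m.
Coated: R = R_cond + R_conv = 2.647 m·K/W; Q = 128.1/2.647 = 48.4 W/m.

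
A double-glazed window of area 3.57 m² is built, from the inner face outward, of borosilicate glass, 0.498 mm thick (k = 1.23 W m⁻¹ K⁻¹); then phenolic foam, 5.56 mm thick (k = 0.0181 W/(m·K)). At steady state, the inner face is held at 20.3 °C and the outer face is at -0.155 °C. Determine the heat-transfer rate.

Q = 237 W

Series thermal resistances, inner to outer:
  R_borosilicate glass = L/(kA) = 4.98×10^-4/(1.23·3.57) = 1.134×10^-4 K/W
  R_phenolic foam = L/(kA) = 0.00556/(0.0181·3.57) = 0.08605 K/W
ΣR = 1.134×10^-4 + 0.08605 = 0.08616 K/W
Q = ΔT/ΣR = (20.3 °C − -0.155 °C)/0.08616 = 237 W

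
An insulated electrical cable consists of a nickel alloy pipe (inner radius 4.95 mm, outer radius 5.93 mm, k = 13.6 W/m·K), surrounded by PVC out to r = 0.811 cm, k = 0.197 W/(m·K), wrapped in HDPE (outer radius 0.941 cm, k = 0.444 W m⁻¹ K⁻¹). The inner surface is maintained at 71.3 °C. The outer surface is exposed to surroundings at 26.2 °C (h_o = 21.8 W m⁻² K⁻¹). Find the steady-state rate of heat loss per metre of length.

Treat each layer as a resistance in series:
  R'_nickel alloy = ln(0.00593/0.00495)/(2πk) = 0.1806/(2π·13.6) = 0.002114 m·K/W
  R'_PVC = ln(0.00811/0.00593)/(2πk) = 0.3131/(2π·0.197) = 0.2529 m·K/W
  R'_HDPE = ln(0.00941/0.00811)/(2πk) = 0.1487/(2π·0.444) = 0.05329 m·K/W
  R'_conv,out = 1/(2πr h) = 1/(2π·0.00941·21.8) = 0.7758 m·K/W
ΣR = 0.002114 + 0.2529 + 0.05329 + 0.7758 = 1.084 m·K/W
Q' = ΔT/ΣR = (71.3 °C − 26.2 °C)/1.084 = 41.6 W/m

Q' = 41.6 W/m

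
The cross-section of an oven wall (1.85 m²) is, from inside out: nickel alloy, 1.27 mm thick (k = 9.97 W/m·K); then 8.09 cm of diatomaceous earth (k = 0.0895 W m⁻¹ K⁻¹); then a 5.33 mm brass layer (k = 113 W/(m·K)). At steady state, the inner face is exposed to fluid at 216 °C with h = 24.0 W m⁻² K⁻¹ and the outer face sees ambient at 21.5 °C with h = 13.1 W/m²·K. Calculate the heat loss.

Q = 352 W

Series thermal resistances, inner to outer:
  R_conv,in = 1/(hA) = 1/(24.0·1.85) = 0.02252 K/W
  R_nickel alloy = L/(kA) = 0.00127/(9.97·1.85) = 6.886×10^-5 K/W
  R_diatomaceous earth = L/(kA) = 0.0809/(0.0895·1.85) = 0.4886 K/W
  R_brass = L/(kA) = 0.00533/(113·1.85) = 2.550×10^-5 K/W
  R_conv,out = 1/(hA) = 1/(13.1·1.85) = 0.04126 K/W
ΣR = 0.02252 + 6.886×10^-5 + 0.4886 + 2.550×10^-5 + 0.04126 = 0.5525 K/W
Q = ΔT/ΣR = (216 °C − 21.5 °C)/0.5525 = 352 W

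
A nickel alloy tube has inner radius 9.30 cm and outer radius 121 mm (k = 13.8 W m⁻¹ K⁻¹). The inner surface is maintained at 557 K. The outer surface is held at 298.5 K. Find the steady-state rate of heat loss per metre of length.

Q' = 2πk·ΔT/ln(r₂/r₁) = 2π × 13.8 × 258.5 / ln(0.121/0.0930) = 85200 W/m

Q' = 85.2 kW/m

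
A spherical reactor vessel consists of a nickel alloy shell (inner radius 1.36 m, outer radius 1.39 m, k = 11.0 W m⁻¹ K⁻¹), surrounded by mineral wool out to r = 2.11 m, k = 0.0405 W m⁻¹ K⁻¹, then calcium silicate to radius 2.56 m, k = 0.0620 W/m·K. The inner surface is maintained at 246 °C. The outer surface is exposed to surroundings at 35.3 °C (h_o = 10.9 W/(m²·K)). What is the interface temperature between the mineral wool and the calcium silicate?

T = 73.8 °C

Treat each layer as a resistance in series:
  R_nickel alloy = (1/1.36 − 1/1.39)/(4πk) = 0.01587/(4π·11.0) = 1.148×10^-4 K/W
  R_mineral wool = (1/1.39 − 1/2.11)/(4πk) = 0.2455/(4π·0.0405) = 0.4824 K/W
  R_calcium silicate = (1/2.11 − 1/2.56)/(4πk) = 0.08331/(4π·0.0620) = 0.1069 K/W
  R_conv,out = 1/(4πr²h) = 1/(4π·2.56²·10.9) = 0.001114 K/W
ΣR = 1.148×10^-4 + 0.4824 + 0.1069 + 0.001114 = 0.5905 K/W
Q = ΔT/ΣR = (246 °C − 35.3 °C)/0.5905 = 356.8 W
From the inner boundary to the mineral wool/calcium silicate interface, ΣR_partial = 0.4825 K/W.
T_interface = T_in − Q·ΣR_partial = 246 °C − (356.8)(0.4825) = 73.8 °C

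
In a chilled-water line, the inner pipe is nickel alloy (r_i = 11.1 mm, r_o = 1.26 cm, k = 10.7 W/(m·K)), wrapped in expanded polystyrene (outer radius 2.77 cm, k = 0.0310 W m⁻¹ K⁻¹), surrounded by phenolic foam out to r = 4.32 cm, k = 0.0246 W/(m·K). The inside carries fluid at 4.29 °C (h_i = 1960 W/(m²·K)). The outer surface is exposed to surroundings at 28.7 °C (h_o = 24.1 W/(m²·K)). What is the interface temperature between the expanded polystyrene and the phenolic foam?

T = 18.3 °C

Resistance network (inner→outer):
  R'_conv,in = 1/(2πr h) = 1/(2π·0.0111·1960) = 0.007315 m·K/W
  R'_nickel alloy = ln(0.0126/0.0111)/(2πk) = 0.1268/(2π·10.7) = 0.001885 m·K/W
  R'_expanded polystyrene = ln(0.0277/0.0126)/(2πk) = 0.7877/(2π·0.0310) = 4.044 m·K/W
  R'_phenolic foam = ln(0.0432/0.0277)/(2πk) = 0.4444/(2π·0.0246) = 2.875 m·K/W
  R'_conv,out = 1/(2πr h) = 1/(2π·0.0432·24.1) = 0.1529 m·K/W
ΣR = 0.007315 + 0.001885 + 4.044 + 2.875 + 0.1529 = 7.081 m·K/W
Q' = ΔT/ΣR = (4.29 °C − 28.7 °C)/7.081 = -3.447 W/m
From the inner boundary to the expanded polystyrene/phenolic foam interface, ΣR_partial = 4.053 m·K/W.
T_interface = T_in − Q'·ΣR_partial = 4.29 °C − (-3.447)(4.053) = 18.3 °C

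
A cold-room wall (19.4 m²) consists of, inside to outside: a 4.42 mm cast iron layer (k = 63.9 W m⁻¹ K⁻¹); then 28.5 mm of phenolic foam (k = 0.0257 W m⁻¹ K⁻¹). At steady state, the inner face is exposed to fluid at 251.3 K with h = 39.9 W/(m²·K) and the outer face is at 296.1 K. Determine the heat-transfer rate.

Series thermal resistances, inner to outer:
  R_conv,in = 1/(hA) = 1/(39.9·19.4) = 0.001292 K/W
  R_cast iron = L/(kA) = 0.00442/(63.9·19.4) = 3.565×10^-6 K/W
  R_phenolic foam = L/(kA) = 0.0285/(0.0257·19.4) = 0.05716 K/W
ΣR = 0.001292 + 3.565×10^-6 + 0.05716 = 0.05846 K/W
Q = ΔT/ΣR = (251.3 K − 296.1 K)/0.05846 = -766 W
(Negative Q ⇒ heat flows inward; heat gain = 766 W.)

Q = 766 W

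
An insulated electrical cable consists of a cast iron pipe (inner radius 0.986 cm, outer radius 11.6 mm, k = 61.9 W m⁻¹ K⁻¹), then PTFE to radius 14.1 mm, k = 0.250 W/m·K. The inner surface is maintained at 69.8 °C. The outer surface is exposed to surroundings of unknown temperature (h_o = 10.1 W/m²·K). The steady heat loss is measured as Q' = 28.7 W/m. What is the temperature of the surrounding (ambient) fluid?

T_out = 34.1 °C

Series resistances:
  R'_cast iron = ln(0.0116/0.00986)/(2πk) = 0.1625/(2π·61.9) = 4.179×10^-4 m·K/W
  R'_PTFE = ln(0.0141/0.0116)/(2πk) = 0.1952/(2π·0.250) = 0.1242 m·K/W
  R'_conv,out = 1/(2πr h) = 1/(2π·0.0141·10.1) = 1.118 m·K/W
ΣR = 1.242 m·K/W
ΔT = Q'·ΣR = 28.7 × 1.242 = 35.65 K
Heat flows outward, so T_out = T_in − ΔT = 69.8 − 35.65 = 34.1 °C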